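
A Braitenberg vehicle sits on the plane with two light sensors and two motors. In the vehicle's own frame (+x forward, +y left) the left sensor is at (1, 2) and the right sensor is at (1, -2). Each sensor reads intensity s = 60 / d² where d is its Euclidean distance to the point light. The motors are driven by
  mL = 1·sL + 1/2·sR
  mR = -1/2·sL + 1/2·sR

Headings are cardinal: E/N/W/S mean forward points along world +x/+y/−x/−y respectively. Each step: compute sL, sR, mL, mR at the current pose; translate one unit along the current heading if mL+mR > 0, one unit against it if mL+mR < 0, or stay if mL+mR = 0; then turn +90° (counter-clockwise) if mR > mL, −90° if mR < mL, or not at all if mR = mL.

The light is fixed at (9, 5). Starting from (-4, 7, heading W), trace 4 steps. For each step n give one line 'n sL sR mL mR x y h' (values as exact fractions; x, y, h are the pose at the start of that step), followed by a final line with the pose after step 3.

0 15/49 15/53 2325/5194 -30/2597 -4 7 W
1 12/53 20/51 1142/2703 224/2703 -5 7 N
2 30/97 6/17 801/1649 36/1649 -5 8 E
3 12/25 60/229 3498/5725 -624/5725 -4 8 S
final -4 7 W

n=0: pose=(-4,7,W); sL=15/49, sR=15/53; mL=2325/5194, mR=-30/2597; mL+mR=2265/5194 → advance +1; mR−mL=-45/98 → turn -1·90°
n=1: pose=(-5,7,N); sL=12/53, sR=20/51; mL=1142/2703, mR=224/2703; mL+mR=1366/2703 → advance +1; mR−mL=-18/53 → turn -1·90°
n=2: pose=(-5,8,E); sL=30/97, sR=6/17; mL=801/1649, mR=36/1649; mL+mR=837/1649 → advance +1; mR−mL=-45/97 → turn -1·90°
n=3: pose=(-4,8,S); sL=12/25, sR=60/229; mL=3498/5725, mR=-624/5725; mL+mR=2874/5725 → advance +1; mR−mL=-18/25 → turn -1·90°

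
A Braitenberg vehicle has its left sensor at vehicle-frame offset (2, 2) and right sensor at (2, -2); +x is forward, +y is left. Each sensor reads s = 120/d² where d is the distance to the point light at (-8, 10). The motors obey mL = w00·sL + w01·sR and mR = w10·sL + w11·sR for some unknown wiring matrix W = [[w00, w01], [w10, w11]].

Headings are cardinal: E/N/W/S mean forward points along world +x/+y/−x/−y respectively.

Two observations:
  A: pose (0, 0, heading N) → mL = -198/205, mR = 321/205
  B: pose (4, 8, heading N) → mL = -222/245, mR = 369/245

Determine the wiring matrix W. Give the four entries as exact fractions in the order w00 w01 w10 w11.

-1/2 -1/2 1 1/2

obs A: pose=(0,0,N) → sL=6/5, sR=30/41, mL=-198/205, mR=321/205
obs B: pose=(4,8,N) → sL=6/5, sR=30/49, mL=-222/245, mR=369/245
sensor matrix S = [[6/5, 30/41], [6/5, 30/49]]; det S = -288/2009
solve [mL_A; mL_B] = S·[w00; w01] and [mR_A; mR_B] = S·[w10; w11]:
  w00 = -1/2, w01 = -1/2, w10 = 1, w11 = 1/2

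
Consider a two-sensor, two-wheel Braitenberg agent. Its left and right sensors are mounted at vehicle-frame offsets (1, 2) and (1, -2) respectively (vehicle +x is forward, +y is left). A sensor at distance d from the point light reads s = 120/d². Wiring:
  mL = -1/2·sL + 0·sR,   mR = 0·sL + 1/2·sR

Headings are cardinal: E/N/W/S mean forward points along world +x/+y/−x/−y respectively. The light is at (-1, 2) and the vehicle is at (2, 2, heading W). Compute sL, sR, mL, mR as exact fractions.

15 15 -15/2 15/2

left sensor world pos  = (1, 0); dL² = 8
right sensor world pos = (1, 4); dR² = 8
sL = 120/8 = 15
sR = 120/8 = 15
mL = -1/2·sL + 0·sR = -15/2
mR = 0·sL + 1/2·sR = 15/2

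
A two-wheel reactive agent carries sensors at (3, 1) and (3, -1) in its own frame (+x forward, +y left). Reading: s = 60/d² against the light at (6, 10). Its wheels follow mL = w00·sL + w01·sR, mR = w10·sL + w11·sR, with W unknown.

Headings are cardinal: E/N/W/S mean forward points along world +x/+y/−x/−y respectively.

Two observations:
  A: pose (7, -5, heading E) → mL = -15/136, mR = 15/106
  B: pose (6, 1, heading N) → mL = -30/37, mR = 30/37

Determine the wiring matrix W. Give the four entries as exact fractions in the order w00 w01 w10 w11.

0 -1/2 1/2 0

obs A: pose=(7,-5,E) → sL=15/53, sR=15/68, mL=-15/136, mR=15/106
obs B: pose=(6,1,N) → sL=60/37, sR=60/37, mL=-30/37, mR=30/37
sensor matrix S = [[15/53, 15/68], [60/37, 60/37]]; det S = 3375/33337
solve [mL_A; mL_B] = S·[w00; w01] and [mR_A; mR_B] = S·[w10; w11]:
  w00 = 0, w01 = -1/2, w10 = 1/2, w11 = 0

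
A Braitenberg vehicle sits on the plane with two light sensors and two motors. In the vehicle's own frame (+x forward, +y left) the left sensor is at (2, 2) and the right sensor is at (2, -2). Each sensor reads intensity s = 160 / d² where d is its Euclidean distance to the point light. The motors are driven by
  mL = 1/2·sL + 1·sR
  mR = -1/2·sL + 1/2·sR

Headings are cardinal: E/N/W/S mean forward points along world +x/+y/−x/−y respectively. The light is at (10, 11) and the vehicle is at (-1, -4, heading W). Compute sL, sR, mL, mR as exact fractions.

left sensor world pos  = (-3, -6); dL² = 458
right sensor world pos = (-3, -2); dR² = 338
sL = 160/458 = 80/229
sR = 160/338 = 80/169
mL = 1/2·sL + 1·sR = 25080/38701
mR = -1/2·sL + 1/2·sR = 2400/38701

80/229 80/169 25080/38701 2400/38701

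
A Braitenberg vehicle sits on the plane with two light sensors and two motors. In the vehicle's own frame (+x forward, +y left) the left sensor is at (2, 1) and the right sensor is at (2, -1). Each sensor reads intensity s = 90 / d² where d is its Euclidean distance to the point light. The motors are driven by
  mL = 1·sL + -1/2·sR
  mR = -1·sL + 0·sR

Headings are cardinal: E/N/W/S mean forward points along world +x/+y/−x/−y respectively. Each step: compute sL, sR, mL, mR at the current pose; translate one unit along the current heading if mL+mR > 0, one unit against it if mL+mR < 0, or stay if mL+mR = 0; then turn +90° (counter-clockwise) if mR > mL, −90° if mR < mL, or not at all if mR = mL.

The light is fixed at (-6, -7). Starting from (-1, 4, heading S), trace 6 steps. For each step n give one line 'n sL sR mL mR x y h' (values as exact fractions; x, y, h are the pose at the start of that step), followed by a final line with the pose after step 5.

n=0: pose=(-1,4,S); sL=10/13, sR=90/97; mL=385/1261, mR=-10/13; mL+mR=-45/97 → advance -1; mR−mL=-1355/1261 → turn -1·90°
n=1: pose=(-1,5,W); sL=9/13, sR=45/89; mL=1017/2314, mR=-9/13; mL+mR=-45/178 → advance -1; mR−mL=-2619/2314 → turn -1·90°
n=2: pose=(0,5,N); sL=90/221, sR=18/49; mL=2421/10829, mR=-90/221; mL+mR=-9/49 → advance -1; mR−mL=-6831/10829 → turn -1·90°
n=3: pose=(0,4,E); sL=45/104, sR=45/82; mL=675/4264, mR=-45/104; mL+mR=-45/164 → advance -1; mR−mL=-315/533 → turn -1·90°
n=4: pose=(-1,4,S); sL=10/13, sR=90/97; mL=385/1261, mR=-10/13; mL+mR=-45/97 → advance -1; mR−mL=-1355/1261 → turn -1·90°
n=5: pose=(-1,5,W); sL=9/13, sR=45/89; mL=1017/2314, mR=-9/13; mL+mR=-45/178 → advance -1; mR−mL=-2619/2314 → turn -1·90°

0 10/13 90/97 385/1261 -10/13 -1 4 S
1 9/13 45/89 1017/2314 -9/13 -1 5 W
2 90/221 18/49 2421/10829 -90/221 0 5 N
3 45/104 45/82 675/4264 -45/104 0 4 E
4 10/13 90/97 385/1261 -10/13 -1 4 S
5 9/13 45/89 1017/2314 -9/13 -1 5 W
final 0 5 N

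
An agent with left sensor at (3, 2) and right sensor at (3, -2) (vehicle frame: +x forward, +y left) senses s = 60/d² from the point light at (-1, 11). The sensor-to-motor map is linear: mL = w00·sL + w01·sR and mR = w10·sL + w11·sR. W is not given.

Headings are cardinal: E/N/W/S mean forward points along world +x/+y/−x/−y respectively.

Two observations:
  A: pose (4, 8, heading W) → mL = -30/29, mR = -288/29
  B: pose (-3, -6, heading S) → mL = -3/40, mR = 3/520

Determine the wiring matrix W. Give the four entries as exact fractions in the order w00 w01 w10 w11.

-1/2 0 1 -1

obs A: pose=(4,8,W) → sL=60/29, sR=12, mL=-30/29, mR=-288/29
obs B: pose=(-3,-6,S) → sL=3/20, sR=15/104, mL=-3/40, mR=3/520
sensor matrix S = [[60/29, 12], [3/20, 15/104]]; det S = -5661/3770
solve [mL_A; mL_B] = S·[w00; w01] and [mR_A; mR_B] = S·[w10; w11]:
  w00 = -1/2, w01 = 0, w10 = 1, w11 = -1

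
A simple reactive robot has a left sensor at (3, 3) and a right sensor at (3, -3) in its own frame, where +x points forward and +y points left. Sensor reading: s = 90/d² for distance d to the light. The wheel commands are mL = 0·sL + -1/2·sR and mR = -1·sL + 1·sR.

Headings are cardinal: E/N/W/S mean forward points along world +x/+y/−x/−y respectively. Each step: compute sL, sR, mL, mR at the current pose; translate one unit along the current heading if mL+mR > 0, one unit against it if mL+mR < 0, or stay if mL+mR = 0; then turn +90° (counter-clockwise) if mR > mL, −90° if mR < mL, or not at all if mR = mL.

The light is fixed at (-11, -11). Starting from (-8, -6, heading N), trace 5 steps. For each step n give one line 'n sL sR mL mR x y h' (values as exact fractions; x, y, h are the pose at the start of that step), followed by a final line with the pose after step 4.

n=0: pose=(-8,-6,N); sL=45/32, sR=9/10; mL=-9/20, mR=-81/160; mL+mR=-153/160 → advance -1; mR−mL=-9/160 → turn -1·90°
n=1: pose=(-8,-7,E); sL=18/17, sR=90/37; mL=-45/37, mR=864/629; mL+mR=99/629 → advance +1; mR−mL=1629/629 → turn +1·90°
n=2: pose=(-7,-7,N); sL=9/5, sR=45/49; mL=-45/98, mR=-216/245; mL+mR=-657/490 → advance -1; mR−mL=-207/490 → turn -1·90°
n=3: pose=(-7,-8,E); sL=18/17, sR=90/49; mL=-45/49, mR=648/833; mL+mR=-117/833 → advance -1; mR−mL=1413/833 → turn +1·90°
n=4: pose=(-8,-8,N); sL=5/2, sR=5/4; mL=-5/8, mR=-5/4; mL+mR=-15/8 → advance -1; mR−mL=-5/8 → turn -1·90°

0 45/32 9/10 -9/20 -81/160 -8 -6 N
1 18/17 90/37 -45/37 864/629 -8 -7 E
2 9/5 45/49 -45/98 -216/245 -7 -7 N
3 18/17 90/49 -45/49 648/833 -7 -8 E
4 5/2 5/4 -5/8 -5/4 -8 -8 N
final -8 -9 E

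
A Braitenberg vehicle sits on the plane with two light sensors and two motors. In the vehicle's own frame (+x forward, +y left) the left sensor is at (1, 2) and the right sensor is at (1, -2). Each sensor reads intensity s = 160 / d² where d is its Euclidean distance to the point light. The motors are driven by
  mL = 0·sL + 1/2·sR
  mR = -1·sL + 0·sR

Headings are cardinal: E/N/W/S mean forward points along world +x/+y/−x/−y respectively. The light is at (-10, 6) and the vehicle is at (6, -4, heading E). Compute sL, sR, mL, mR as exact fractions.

160/353 160/433 80/433 -160/353

left sensor world pos  = (7, -2); dL² = 353
right sensor world pos = (7, -6); dR² = 433
sL = 160/353 = 160/353
sR = 160/433 = 160/433
mL = 0·sL + 1/2·sR = 80/433
mR = -1·sL + 0·sR = -160/353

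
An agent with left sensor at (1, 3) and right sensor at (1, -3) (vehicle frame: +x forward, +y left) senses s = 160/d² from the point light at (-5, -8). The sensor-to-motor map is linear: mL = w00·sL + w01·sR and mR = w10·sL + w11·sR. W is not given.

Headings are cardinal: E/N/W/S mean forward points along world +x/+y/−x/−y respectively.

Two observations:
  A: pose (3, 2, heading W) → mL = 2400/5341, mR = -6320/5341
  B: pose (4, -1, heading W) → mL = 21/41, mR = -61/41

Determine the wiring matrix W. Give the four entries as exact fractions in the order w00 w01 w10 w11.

obs A: pose=(3,2,W) → sL=80/49, sR=80/109, mL=2400/5341, mR=-6320/5341
obs B: pose=(4,-1,W) → sL=2, sR=40/41, mL=21/41, mR=-61/41
sensor matrix S = [[80/49, 80/109], [2, 40/41]]; det S = 27360/218981
solve [mL_A; mL_B] = S·[w00; w01] and [mR_A; mR_B] = S·[w10; w11]:
  w00 = 1/2, w01 = -1/2, w10 = -1/2, w11 = -1/2

1/2 -1/2 -1/2 -1/2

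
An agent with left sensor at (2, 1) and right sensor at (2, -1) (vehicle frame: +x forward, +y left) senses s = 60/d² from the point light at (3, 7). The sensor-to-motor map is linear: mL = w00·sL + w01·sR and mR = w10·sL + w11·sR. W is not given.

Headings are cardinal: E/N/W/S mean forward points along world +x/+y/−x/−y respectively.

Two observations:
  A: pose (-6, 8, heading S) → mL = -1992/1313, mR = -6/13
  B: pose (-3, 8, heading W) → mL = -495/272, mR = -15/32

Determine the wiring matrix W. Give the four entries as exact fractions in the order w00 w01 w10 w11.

obs A: pose=(-6,8,S) → sL=12/13, sR=60/101, mL=-1992/1313, mR=-6/13
obs B: pose=(-3,8,W) → sL=15/16, sR=15/17, mL=-495/272, mR=-15/32
sensor matrix S = [[12/13, 60/101], [15/16, 15/17]]; det S = 22995/89284
solve [mL_A; mL_B] = S·[w00; w01] and [mR_A; mR_B] = S·[w10; w11]:
  w00 = -1, w01 = -1, w10 = -1/2, w11 = 0

-1 -1 -1/2 0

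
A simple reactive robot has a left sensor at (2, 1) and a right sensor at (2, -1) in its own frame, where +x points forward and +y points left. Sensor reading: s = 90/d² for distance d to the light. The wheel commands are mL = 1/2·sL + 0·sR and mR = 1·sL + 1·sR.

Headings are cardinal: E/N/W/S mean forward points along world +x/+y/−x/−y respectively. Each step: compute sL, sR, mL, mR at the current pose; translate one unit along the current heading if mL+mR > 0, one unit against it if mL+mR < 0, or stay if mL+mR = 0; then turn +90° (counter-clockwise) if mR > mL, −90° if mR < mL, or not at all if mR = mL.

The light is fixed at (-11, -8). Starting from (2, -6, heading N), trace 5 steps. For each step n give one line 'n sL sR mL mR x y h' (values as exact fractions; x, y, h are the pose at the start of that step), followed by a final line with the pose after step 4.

n=0: pose=(2,-6,N); sL=9/16, sR=45/106; mL=9/32, mR=837/848; mL+mR=2151/1696 → advance +1; mR−mL=1197/1696 → turn +1·90°
n=1: pose=(2,-5,W); sL=18/25, sR=90/137; mL=9/25, mR=4716/3425; mL+mR=5949/3425 → advance +1; mR−mL=3483/3425 → turn +1·90°
n=2: pose=(1,-5,S); sL=9/17, sR=45/61; mL=9/34, mR=1314/1037; mL+mR=3177/2074 → advance +1; mR−mL=2079/2074 → turn +1·90°
n=3: pose=(1,-6,E); sL=18/41, sR=90/197; mL=9/41, mR=7236/8077; mL+mR=9009/8077 → advance +1; mR−mL=5463/8077 → turn +1·90°
n=4: pose=(2,-6,N); sL=9/16, sR=45/106; mL=9/32, mR=837/848; mL+mR=2151/1696 → advance +1; mR−mL=1197/1696 → turn +1·90°

0 9/16 45/106 9/32 837/848 2 -6 N
1 18/25 90/137 9/25 4716/3425 2 -5 W
2 9/17 45/61 9/34 1314/1037 1 -5 S
3 18/41 90/197 9/41 7236/8077 1 -6 E
4 9/16 45/106 9/32 837/848 2 -6 N
final 2 -5 W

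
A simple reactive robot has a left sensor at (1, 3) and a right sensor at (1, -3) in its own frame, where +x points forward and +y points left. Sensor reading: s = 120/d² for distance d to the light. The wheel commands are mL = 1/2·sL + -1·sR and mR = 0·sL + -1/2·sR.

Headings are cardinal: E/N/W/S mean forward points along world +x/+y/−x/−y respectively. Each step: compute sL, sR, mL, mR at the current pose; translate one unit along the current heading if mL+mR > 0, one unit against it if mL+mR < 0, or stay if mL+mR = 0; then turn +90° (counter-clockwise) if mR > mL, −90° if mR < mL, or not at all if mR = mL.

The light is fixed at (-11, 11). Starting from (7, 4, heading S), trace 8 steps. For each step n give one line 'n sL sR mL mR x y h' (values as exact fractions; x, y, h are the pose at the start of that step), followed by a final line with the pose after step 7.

n=0: pose=(7,4,S); sL=24/101, sR=120/289; mL=-8652/29189, mR=-60/289; mL+mR=-14712/29189 → advance -1; mR−mL=2592/29189 → turn +1·90°
n=1: pose=(7,5,E); sL=12/37, sR=60/221; mL=-894/8177, mR=-30/221; mL+mR=-2004/8177 → advance -1; mR−mL=-216/8177 → turn -1·90°
n=2: pose=(6,5,S); sL=120/449, sR=24/49; mL=-7836/22001, mR=-12/49; mL+mR=-13224/22001 → advance -1; mR−mL=2448/22001 → turn +1·90°
n=3: pose=(6,6,E); sL=15/41, sR=30/97; mL=-1005/7954, mR=-15/97; mL+mR=-2235/7954 → advance -1; mR−mL=-225/7954 → turn -1·90°
n=4: pose=(5,6,S); sL=120/397, sR=24/41; mL=-7068/16277, mR=-12/41; mL+mR=-11832/16277 → advance -1; mR−mL=2304/16277 → turn +1·90°
n=5: pose=(5,7,E); sL=12/29, sR=60/169; mL=-726/4901, mR=-30/169; mL+mR=-1596/4901 → advance -1; mR−mL=-144/4901 → turn -1·90°
n=6: pose=(4,7,S); sL=120/349, sR=120/169; mL=-31740/58981, mR=-60/169; mL+mR=-52680/58981 → advance -1; mR−mL=10800/58981 → turn +1·90°
n=7: pose=(4,8,E); sL=15/32, sR=30/73; mL=-825/4672, mR=-15/73; mL+mR=-1785/4672 → advance -1; mR−mL=-135/4672 → turn -1·90°

0 24/101 120/289 -8652/29189 -60/289 7 4 S
1 12/37 60/221 -894/8177 -30/221 7 5 E
2 120/449 24/49 -7836/22001 -12/49 6 5 S
3 15/41 30/97 -1005/7954 -15/97 6 6 E
4 120/397 24/41 -7068/16277 -12/41 5 6 S
5 12/29 60/169 -726/4901 -30/169 5 7 E
6 120/349 120/169 -31740/58981 -60/169 4 7 S
7 15/32 30/73 -825/4672 -15/73 4 8 E
final 3 8 S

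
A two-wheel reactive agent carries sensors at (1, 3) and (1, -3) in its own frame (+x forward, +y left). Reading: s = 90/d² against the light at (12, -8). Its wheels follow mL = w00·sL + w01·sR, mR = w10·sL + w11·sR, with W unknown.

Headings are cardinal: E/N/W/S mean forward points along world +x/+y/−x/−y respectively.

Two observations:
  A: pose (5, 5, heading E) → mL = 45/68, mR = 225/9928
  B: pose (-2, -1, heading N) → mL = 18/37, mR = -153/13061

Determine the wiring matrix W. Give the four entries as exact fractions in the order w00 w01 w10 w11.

obs A: pose=(5,5,E) → sL=45/146, sR=45/68, mL=45/68, mR=225/9928
obs B: pose=(-2,-1,N) → sL=90/353, sR=18/37, mL=18/37, mR=-153/13061
sensor matrix S = [[45/146, 45/68], [90/353, 18/37]]; det S = -608715/32417402
solve [mL_A; mL_B] = S·[w00; w01] and [mR_A; mR_B] = S·[w10; w11]:
  w00 = 0, w01 = 1, w10 = -1, w11 = 1/2

0 1 -1 1/2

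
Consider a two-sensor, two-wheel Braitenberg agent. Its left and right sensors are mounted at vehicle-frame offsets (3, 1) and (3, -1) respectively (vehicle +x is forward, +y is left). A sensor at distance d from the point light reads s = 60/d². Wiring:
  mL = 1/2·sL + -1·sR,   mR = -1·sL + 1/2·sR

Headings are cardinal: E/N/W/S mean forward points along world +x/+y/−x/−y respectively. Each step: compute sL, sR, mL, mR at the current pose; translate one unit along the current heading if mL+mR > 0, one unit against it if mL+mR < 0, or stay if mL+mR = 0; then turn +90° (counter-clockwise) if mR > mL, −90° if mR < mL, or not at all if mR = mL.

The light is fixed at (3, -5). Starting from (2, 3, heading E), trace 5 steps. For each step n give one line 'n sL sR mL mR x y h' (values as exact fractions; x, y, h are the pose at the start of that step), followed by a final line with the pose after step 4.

0 12/17 60/53 -702/901 -126/901 2 3 E
1 6/13 30/61 -207/793 -171/793 1 3 N
2 60/61 60/89 -990/5429 -3510/5429 1 2 W
3 15/26 3/5 -81/260 -18/65 2 2 N
4 60/41 12/13 -102/533 -534/533 2 1 W
final 3 1 N

n=0: pose=(2,3,E); sL=12/17, sR=60/53; mL=-702/901, mR=-126/901; mL+mR=-828/901 → advance -1; mR−mL=576/901 → turn +1·90°
n=1: pose=(1,3,N); sL=6/13, sR=30/61; mL=-207/793, mR=-171/793; mL+mR=-378/793 → advance -1; mR−mL=36/793 → turn +1·90°
n=2: pose=(1,2,W); sL=60/61, sR=60/89; mL=-990/5429, mR=-3510/5429; mL+mR=-4500/5429 → advance -1; mR−mL=-2520/5429 → turn -1·90°
n=3: pose=(2,2,N); sL=15/26, sR=3/5; mL=-81/260, mR=-18/65; mL+mR=-153/260 → advance -1; mR−mL=9/260 → turn +1·90°
n=4: pose=(2,1,W); sL=60/41, sR=12/13; mL=-102/533, mR=-534/533; mL+mR=-636/533 → advance -1; mR−mL=-432/533 → turn -1·90°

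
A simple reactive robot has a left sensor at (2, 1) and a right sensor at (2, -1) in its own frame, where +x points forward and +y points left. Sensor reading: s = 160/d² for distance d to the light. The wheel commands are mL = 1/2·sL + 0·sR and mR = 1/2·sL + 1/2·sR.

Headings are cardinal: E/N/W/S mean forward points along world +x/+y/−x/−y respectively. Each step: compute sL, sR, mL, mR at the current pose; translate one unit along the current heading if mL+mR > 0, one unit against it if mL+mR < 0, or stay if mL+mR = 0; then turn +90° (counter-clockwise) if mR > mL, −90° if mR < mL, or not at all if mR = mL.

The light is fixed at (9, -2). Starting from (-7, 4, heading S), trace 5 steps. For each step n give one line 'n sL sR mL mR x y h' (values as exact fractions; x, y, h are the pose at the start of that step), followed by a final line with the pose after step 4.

0 160/241 32/61 80/241 8736/14701 -7 4 S
1 20/29 40/53 10/29 1110/1537 -7 3 E
2 32/61 32/49 16/61 1760/2989 -6 3 N
3 80/157 80/169 40/157 13040/26533 -6 4 W
4 160/241 32/61 80/241 8736/14701 -7 4 S
final -7 3 E

n=0: pose=(-7,4,S); sL=160/241, sR=32/61; mL=80/241, mR=8736/14701; mL+mR=13616/14701 → advance +1; mR−mL=16/61 → turn +1·90°
n=1: pose=(-7,3,E); sL=20/29, sR=40/53; mL=10/29, mR=1110/1537; mL+mR=1640/1537 → advance +1; mR−mL=20/53 → turn +1·90°
n=2: pose=(-6,3,N); sL=32/61, sR=32/49; mL=16/61, mR=1760/2989; mL+mR=2544/2989 → advance +1; mR−mL=16/49 → turn +1·90°
n=3: pose=(-6,4,W); sL=80/157, sR=80/169; mL=40/157, mR=13040/26533; mL+mR=19800/26533 → advance +1; mR−mL=40/169 → turn +1·90°
n=4: pose=(-7,4,S); sL=160/241, sR=32/61; mL=80/241, mR=8736/14701; mL+mR=13616/14701 → advance +1; mR−mL=16/61 → turn +1·90°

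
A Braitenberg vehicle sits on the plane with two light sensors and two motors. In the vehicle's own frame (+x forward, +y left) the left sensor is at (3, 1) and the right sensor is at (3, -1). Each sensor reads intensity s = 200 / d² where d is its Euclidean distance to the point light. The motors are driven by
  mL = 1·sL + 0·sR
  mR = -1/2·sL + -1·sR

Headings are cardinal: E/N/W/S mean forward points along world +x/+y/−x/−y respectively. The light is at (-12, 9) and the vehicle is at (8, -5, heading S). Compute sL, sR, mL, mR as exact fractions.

20/73 4/13 20/73 -422/949

left sensor world pos  = (9, -8); dL² = 730
right sensor world pos = (7, -8); dR² = 650
sL = 200/730 = 20/73
sR = 200/650 = 4/13
mL = 1·sL + 0·sR = 20/73
mR = -1/2·sL + -1·sR = -422/949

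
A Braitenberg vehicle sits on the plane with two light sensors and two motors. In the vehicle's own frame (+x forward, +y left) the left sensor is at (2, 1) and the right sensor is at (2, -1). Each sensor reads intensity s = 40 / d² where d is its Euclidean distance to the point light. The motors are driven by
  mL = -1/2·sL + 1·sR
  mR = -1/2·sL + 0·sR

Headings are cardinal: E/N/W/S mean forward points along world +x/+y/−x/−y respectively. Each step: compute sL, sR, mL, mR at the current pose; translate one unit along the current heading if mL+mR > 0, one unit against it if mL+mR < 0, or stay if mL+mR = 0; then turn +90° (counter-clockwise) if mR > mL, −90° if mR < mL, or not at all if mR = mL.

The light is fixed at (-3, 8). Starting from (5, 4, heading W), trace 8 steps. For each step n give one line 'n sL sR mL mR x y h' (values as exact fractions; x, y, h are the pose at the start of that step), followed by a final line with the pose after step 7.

0 40/61 8/9 308/549 -20/61 5 4 W
1 1 10/17 3/34 -1/2 4 4 N
2 40/97 40/117 1540/11349 -20/97 4 3 E
3 20/49 20/37 610/1813 -10/49 3 3 S
4 8/13 40/41 356/533 -4/13 3 2 W
5 5/4 10/13 15/104 -5/8 2 2 N
6 8/17 40/113 228/1921 -4/17 2 1 E
7 20/53 4/9 122/477 -10/53 1 1 S
final 1 0 W

n=0: pose=(5,4,W); sL=40/61, sR=8/9; mL=308/549, mR=-20/61; mL+mR=128/549 → advance +1; mR−mL=-8/9 → turn -1·90°
n=1: pose=(4,4,N); sL=1, sR=10/17; mL=3/34, mR=-1/2; mL+mR=-7/17 → advance -1; mR−mL=-10/17 → turn -1·90°
n=2: pose=(4,3,E); sL=40/97, sR=40/117; mL=1540/11349, mR=-20/97; mL+mR=-800/11349 → advance -1; mR−mL=-40/117 → turn -1·90°
n=3: pose=(3,3,S); sL=20/49, sR=20/37; mL=610/1813, mR=-10/49; mL+mR=240/1813 → advance +1; mR−mL=-20/37 → turn -1·90°
n=4: pose=(3,2,W); sL=8/13, sR=40/41; mL=356/533, mR=-4/13; mL+mR=192/533 → advance +1; mR−mL=-40/41 → turn -1·90°
n=5: pose=(2,2,N); sL=5/4, sR=10/13; mL=15/104, mR=-5/8; mL+mR=-25/52 → advance -1; mR−mL=-10/13 → turn -1·90°
n=6: pose=(2,1,E); sL=8/17, sR=40/113; mL=228/1921, mR=-4/17; mL+mR=-224/1921 → advance -1; mR−mL=-40/113 → turn -1·90°
n=7: pose=(1,1,S); sL=20/53, sR=4/9; mL=122/477, mR=-10/53; mL+mR=32/477 → advance +1; mR−mL=-4/9 → turn -1·90°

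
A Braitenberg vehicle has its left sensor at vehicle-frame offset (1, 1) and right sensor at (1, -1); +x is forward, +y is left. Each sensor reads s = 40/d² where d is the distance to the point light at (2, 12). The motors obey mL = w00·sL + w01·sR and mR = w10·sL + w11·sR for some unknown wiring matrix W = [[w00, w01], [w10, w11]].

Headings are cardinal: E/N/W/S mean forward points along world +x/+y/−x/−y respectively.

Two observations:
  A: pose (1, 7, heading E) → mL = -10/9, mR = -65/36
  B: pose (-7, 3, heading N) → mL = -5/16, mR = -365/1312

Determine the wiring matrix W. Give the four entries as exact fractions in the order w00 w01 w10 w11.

obs A: pose=(1,7,E) → sL=5/2, sR=10/9, mL=-10/9, mR=-65/36
obs B: pose=(-7,3,N) → sL=10/41, sR=5/16, mL=-5/16, mR=-365/1312
sensor matrix S = [[5/2, 10/9], [10/41, 5/16]]; det S = 6025/11808
solve [mL_A; mL_B] = S·[w00; w01] and [mR_A; mR_B] = S·[w10; w11]:
  w00 = 0, w01 = -1, w10 = -1/2, w11 = -1/2

0 -1 -1/2 -1/2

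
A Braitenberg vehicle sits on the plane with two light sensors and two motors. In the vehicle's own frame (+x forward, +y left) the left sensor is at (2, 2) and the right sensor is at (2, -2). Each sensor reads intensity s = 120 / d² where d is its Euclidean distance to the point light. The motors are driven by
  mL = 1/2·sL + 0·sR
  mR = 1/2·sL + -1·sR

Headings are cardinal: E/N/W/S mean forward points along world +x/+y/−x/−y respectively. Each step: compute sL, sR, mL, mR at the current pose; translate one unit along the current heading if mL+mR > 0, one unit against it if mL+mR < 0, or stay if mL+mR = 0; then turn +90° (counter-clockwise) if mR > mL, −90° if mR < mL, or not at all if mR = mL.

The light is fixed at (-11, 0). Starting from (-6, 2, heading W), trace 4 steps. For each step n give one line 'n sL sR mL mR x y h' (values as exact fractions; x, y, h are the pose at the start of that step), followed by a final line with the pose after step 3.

0 40/3 24/5 20/3 28/15 -6 2 W
1 6 30/13 3 9/13 -7 2 N
2 120/61 120/37 60/61 -5100/2257 -7 3 E
3 60/13 60 30/13 -750/13 -8 3 S
final -8 4 W

n=0: pose=(-6,2,W); sL=40/3, sR=24/5; mL=20/3, mR=28/15; mL+mR=128/15 → advance +1; mR−mL=-24/5 → turn -1·90°
n=1: pose=(-7,2,N); sL=6, sR=30/13; mL=3, mR=9/13; mL+mR=48/13 → advance +1; mR−mL=-30/13 → turn -1·90°
n=2: pose=(-7,3,E); sL=120/61, sR=120/37; mL=60/61, mR=-5100/2257; mL+mR=-2880/2257 → advance -1; mR−mL=-120/37 → turn -1·90°
n=3: pose=(-8,3,S); sL=60/13, sR=60; mL=30/13, mR=-750/13; mL+mR=-720/13 → advance -1; mR−mL=-60 → turn -1·90°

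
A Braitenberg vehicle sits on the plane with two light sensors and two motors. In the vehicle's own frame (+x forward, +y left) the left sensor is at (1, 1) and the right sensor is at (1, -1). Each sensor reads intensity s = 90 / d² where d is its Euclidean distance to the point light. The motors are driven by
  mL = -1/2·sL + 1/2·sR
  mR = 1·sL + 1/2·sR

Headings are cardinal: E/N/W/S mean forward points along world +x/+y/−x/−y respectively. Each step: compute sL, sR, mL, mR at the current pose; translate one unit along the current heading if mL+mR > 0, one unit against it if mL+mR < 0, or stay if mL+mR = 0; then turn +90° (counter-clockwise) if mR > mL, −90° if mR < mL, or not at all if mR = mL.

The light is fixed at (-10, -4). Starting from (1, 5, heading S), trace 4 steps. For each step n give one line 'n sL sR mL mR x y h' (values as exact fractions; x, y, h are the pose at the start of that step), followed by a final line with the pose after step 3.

n=0: pose=(1,5,S); sL=45/104, sR=45/82; mL=495/8528, mR=3015/4264; mL+mR=6525/8528 → advance +1; mR−mL=135/208 → turn +1·90°
n=1: pose=(1,4,E); sL=2/5, sR=90/193; mL=32/965, mR=611/965; mL+mR=643/965 → advance +1; mR−mL=3/5 → turn +1·90°
n=2: pose=(2,4,N); sL=45/101, sR=9/25; mL=-108/2525, mR=3159/5050; mL+mR=2943/5050 → advance +1; mR−mL=135/202 → turn +1·90°
n=3: pose=(2,5,W); sL=18/37, sR=90/221; mL=-324/8177, mR=5643/8177; mL+mR=5319/8177 → advance +1; mR−mL=27/37 → turn +1·90°

0 45/104 45/82 495/8528 3015/4264 1 5 S
1 2/5 90/193 32/965 611/965 1 4 E
2 45/101 9/25 -108/2525 3159/5050 2 4 N
3 18/37 90/221 -324/8177 5643/8177 2 5 W
final 1 5 S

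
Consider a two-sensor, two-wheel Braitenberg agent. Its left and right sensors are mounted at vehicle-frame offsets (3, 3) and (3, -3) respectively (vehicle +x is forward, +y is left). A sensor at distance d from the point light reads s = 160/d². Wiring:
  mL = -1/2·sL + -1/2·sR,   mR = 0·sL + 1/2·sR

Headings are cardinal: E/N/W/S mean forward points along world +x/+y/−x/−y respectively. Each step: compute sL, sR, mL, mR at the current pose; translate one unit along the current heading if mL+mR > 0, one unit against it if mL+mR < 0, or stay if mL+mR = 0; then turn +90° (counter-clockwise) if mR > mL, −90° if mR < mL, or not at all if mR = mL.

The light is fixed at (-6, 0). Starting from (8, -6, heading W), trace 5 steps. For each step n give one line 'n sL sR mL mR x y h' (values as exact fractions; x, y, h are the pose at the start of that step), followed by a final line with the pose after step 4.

0 80/101 16/13 -1328/1313 8/13 8 -6 W
1 32/81 32/45 -224/405 16/45 9 -6 S
2 20/41 40/97 -1790/3977 20/97 9 -5 E
3 32/25 160/293 -6688/7325 80/293 8 -5 N
4 80/101 16/13 -1328/1313 8/13 8 -6 W
final 9 -6 S

n=0: pose=(8,-6,W); sL=80/101, sR=16/13; mL=-1328/1313, mR=8/13; mL+mR=-40/101 → advance -1; mR−mL=2136/1313 → turn +1·90°
n=1: pose=(9,-6,S); sL=32/81, sR=32/45; mL=-224/405, mR=16/45; mL+mR=-16/81 → advance -1; mR−mL=368/405 → turn +1·90°
n=2: pose=(9,-5,E); sL=20/41, sR=40/97; mL=-1790/3977, mR=20/97; mL+mR=-10/41 → advance -1; mR−mL=2610/3977 → turn +1·90°
n=3: pose=(8,-5,N); sL=32/25, sR=160/293; mL=-6688/7325, mR=80/293; mL+mR=-16/25 → advance -1; mR−mL=8688/7325 → turn +1·90°
n=4: pose=(8,-6,W); sL=80/101, sR=16/13; mL=-1328/1313, mR=8/13; mL+mR=-40/101 → advance -1; mR−mL=2136/1313 → turn +1·90°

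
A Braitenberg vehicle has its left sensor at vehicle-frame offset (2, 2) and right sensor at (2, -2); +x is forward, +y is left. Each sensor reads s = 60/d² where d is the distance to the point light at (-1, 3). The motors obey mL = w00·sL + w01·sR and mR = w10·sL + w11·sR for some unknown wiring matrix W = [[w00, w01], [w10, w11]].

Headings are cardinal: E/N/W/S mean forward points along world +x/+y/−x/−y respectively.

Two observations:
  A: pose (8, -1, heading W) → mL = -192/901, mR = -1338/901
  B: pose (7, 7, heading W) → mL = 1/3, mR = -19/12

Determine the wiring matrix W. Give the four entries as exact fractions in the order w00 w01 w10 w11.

obs A: pose=(8,-1,W) → sL=12/17, sR=60/53, mL=-192/901, mR=-1338/901
obs B: pose=(7,7,W) → sL=3/2, sR=5/6, mL=1/3, mR=-19/12
sensor matrix S = [[12/17, 60/53], [3/2, 5/6]]; det S = -1000/901
solve [mL_A; mL_B] = S·[w00; w01] and [mR_A; mR_B] = S·[w10; w11]:
  w00 = 1/2, w01 = -1/2, w10 = -1/2, w11 = -1

1/2 -1/2 -1/2 -1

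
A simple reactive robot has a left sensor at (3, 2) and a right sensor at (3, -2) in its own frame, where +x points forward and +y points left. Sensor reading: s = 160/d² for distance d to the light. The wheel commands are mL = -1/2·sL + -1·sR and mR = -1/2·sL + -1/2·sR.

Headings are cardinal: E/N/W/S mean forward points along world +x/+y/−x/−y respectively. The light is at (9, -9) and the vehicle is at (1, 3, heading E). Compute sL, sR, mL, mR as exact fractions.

left sensor world pos  = (4, 5); dL² = 221
right sensor world pos = (4, 1); dR² = 125
sL = 160/221 = 160/221
sR = 160/125 = 32/25
mL = -1/2·sL + -1·sR = -9072/5525
mR = -1/2·sL + -1/2·sR = -5536/5525

160/221 32/25 -9072/5525 -5536/5525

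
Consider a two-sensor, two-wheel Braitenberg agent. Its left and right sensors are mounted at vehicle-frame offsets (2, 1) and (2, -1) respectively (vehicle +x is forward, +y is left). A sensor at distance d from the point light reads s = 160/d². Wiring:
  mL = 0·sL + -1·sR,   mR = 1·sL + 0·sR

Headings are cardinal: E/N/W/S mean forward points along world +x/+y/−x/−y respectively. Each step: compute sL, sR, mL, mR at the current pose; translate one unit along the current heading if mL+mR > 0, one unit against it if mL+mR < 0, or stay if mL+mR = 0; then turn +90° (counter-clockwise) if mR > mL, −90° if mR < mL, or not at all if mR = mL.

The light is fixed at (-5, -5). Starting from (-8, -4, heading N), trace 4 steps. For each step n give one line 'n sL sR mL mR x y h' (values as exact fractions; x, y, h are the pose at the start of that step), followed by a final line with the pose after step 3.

0 32/5 160/13 -160/13 32/5 -8 -4 N
1 80/13 80/13 -80/13 80/13 -8 -5 W
2 20 8 -8 20 -8 -5 S
3 160 32 -32 160 -8 -6 E
final -7 -6 N

n=0: pose=(-8,-4,N); sL=32/5, sR=160/13; mL=-160/13, mR=32/5; mL+mR=-384/65 → advance -1; mR−mL=1216/65 → turn +1·90°
n=1: pose=(-8,-5,W); sL=80/13, sR=80/13; mL=-80/13, mR=80/13; mL+mR=0 → advance +0; mR−mL=160/13 → turn +1·90°
n=2: pose=(-8,-5,S); sL=20, sR=8; mL=-8, mR=20; mL+mR=12 → advance +1; mR−mL=28 → turn +1·90°
n=3: pose=(-8,-6,E); sL=160, sR=32; mL=-32, mR=160; mL+mR=128 → advance +1; mR−mL=192 → turn +1·90°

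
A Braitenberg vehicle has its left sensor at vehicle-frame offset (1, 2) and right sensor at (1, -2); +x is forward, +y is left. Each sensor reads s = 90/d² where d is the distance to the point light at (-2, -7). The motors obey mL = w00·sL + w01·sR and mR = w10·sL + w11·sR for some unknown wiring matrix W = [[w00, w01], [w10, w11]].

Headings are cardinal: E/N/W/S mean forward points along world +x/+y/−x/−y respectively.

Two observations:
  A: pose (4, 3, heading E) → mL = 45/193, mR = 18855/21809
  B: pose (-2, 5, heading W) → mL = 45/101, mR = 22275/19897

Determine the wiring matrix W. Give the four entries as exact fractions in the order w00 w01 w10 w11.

1/2 0 1 1/2

obs A: pose=(4,3,E) → sL=90/193, sR=90/113, mL=45/193, mR=18855/21809
obs B: pose=(-2,5,W) → sL=90/101, sR=90/197, mL=45/101, mR=22275/19897
sensor matrix S = [[90/193, 90/113], [90/101, 90/197]]; det S = -215524800/433933673
solve [mL_A; mL_B] = S·[w00; w01] and [mR_A; mR_B] = S·[w10; w11]:
  w00 = 1/2, w01 = 0, w10 = 1, w11 = 1/2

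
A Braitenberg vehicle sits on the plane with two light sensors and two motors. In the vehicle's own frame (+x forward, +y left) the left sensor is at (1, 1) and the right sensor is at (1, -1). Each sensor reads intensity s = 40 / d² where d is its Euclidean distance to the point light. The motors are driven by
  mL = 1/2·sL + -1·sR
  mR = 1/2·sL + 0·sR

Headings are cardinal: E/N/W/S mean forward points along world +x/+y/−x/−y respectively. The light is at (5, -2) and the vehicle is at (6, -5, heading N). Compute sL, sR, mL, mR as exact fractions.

left sensor world pos  = (5, -4); dL² = 4
right sensor world pos = (7, -4); dR² = 8
sL = 40/4 = 10
sR = 40/8 = 5
mL = 1/2·sL + -1·sR = 0
mR = 1/2·sL + 0·sR = 5

10 5 0 5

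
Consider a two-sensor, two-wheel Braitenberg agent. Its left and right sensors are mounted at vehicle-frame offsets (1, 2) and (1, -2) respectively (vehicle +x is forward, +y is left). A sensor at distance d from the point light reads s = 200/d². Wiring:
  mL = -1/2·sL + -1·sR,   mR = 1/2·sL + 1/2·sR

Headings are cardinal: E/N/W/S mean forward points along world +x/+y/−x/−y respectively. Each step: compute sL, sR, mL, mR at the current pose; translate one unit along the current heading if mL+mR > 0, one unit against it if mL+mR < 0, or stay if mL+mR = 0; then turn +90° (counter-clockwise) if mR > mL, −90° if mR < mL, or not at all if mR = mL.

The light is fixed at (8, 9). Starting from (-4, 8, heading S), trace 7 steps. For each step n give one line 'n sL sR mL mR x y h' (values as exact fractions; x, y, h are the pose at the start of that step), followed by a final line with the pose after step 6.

n=0: pose=(-4,8,S); sL=25/13, sR=1; mL=-51/26, mR=19/13; mL+mR=-1/2 → advance -1; mR−mL=89/26 → turn +1·90°
n=1: pose=(-4,9,E); sL=8/5, sR=8/5; mL=-12/5, mR=8/5; mL+mR=-4/5 → advance -1; mR−mL=4 → turn +1·90°
n=2: pose=(-5,9,N); sL=100/113, sR=100/61; mL=-14350/6893, mR=8700/6893; mL+mR=-50/61 → advance -1; mR−mL=23050/6893 → turn +1·90°
n=3: pose=(-5,8,W); sL=40/41, sR=200/197; mL=-12140/8077, mR=8040/8077; mL+mR=-100/197 → advance -1; mR−mL=20180/8077 → turn +1·90°
n=4: pose=(-4,8,S); sL=25/13, sR=1; mL=-51/26, mR=19/13; mL+mR=-1/2 → advance -1; mR−mL=89/26 → turn +1·90°
n=5: pose=(-4,9,E); sL=8/5, sR=8/5; mL=-12/5, mR=8/5; mL+mR=-4/5 → advance -1; mR−mL=4 → turn +1·90°
n=6: pose=(-5,9,N); sL=100/113, sR=100/61; mL=-14350/6893, mR=8700/6893; mL+mR=-50/61 → advance -1; mR−mL=23050/6893 → turn +1·90°

0 25/13 1 -51/26 19/13 -4 8 S
1 8/5 8/5 -12/5 8/5 -4 9 E
2 100/113 100/61 -14350/6893 8700/6893 -5 9 N
3 40/41 200/197 -12140/8077 8040/8077 -5 8 W
4 25/13 1 -51/26 19/13 -4 8 S
5 8/5 8/5 -12/5 8/5 -4 9 E
6 100/113 100/61 -14350/6893 8700/6893 -5 9 N
final -5 8 W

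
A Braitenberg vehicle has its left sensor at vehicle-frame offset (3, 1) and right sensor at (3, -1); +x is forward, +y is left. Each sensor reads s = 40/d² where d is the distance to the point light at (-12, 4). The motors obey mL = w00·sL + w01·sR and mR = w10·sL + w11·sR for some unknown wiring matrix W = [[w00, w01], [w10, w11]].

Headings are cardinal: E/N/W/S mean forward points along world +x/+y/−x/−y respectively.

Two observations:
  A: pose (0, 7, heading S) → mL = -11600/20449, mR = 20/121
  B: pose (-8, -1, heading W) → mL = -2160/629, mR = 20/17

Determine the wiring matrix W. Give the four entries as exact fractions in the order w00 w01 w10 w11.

-1 -1 0 1/2

obs A: pose=(0,7,S) → sL=40/169, sR=40/121, mL=-11600/20449, mR=20/121
obs B: pose=(-8,-1,W) → sL=40/37, sR=40/17, mL=-2160/629, mR=20/17
sensor matrix S = [[40/169, 40/121], [40/37, 40/17]]; det S = 2566400/12862421
solve [mL_A; mL_B] = S·[w00; w01] and [mR_A; mR_B] = S·[w10; w11]:
  w00 = -1, w01 = -1, w10 = 0, w11 = 1/2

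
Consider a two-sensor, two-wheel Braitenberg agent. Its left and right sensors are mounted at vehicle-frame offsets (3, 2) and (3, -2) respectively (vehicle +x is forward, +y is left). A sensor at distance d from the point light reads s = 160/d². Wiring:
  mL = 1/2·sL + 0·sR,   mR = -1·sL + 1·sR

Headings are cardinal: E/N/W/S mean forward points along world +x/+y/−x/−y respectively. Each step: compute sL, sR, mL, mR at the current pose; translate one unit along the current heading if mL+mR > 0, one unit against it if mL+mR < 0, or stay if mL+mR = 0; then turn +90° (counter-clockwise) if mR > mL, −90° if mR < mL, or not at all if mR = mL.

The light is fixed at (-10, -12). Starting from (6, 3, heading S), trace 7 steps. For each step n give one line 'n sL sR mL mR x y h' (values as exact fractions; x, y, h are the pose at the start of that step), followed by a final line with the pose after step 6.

0 40/117 8/17 20/117 256/1989 6 3 S
1 160/313 32/85 80/313 -3584/26605 6 2 W
2 80/229 80/289 40/229 -4800/66181 5 2 N
3 160/613 160/493 80/613 19200/302209 5 3 E
4 40/117 8/17 20/117 256/1989 6 3 S
5 160/313 32/85 80/313 -3584/26605 6 2 W
6 80/229 80/289 40/229 -4800/66181 5 2 N
final 5 3 E

n=0: pose=(6,3,S); sL=40/117, sR=8/17; mL=20/117, mR=256/1989; mL+mR=596/1989 → advance +1; mR−mL=-28/663 → turn -1·90°
n=1: pose=(6,2,W); sL=160/313, sR=32/85; mL=80/313, mR=-3584/26605; mL+mR=3216/26605 → advance +1; mR−mL=-10384/26605 → turn -1·90°
n=2: pose=(5,2,N); sL=80/229, sR=80/289; mL=40/229, mR=-4800/66181; mL+mR=6760/66181 → advance +1; mR−mL=-16360/66181 → turn -1·90°
n=3: pose=(5,3,E); sL=160/613, sR=160/493; mL=80/613, mR=19200/302209; mL+mR=58640/302209 → advance +1; mR−mL=-20240/302209 → turn -1·90°
n=4: pose=(6,3,S); sL=40/117, sR=8/17; mL=20/117, mR=256/1989; mL+mR=596/1989 → advance +1; mR−mL=-28/663 → turn -1·90°
n=5: pose=(6,2,W); sL=160/313, sR=32/85; mL=80/313, mR=-3584/26605; mL+mR=3216/26605 → advance +1; mR−mL=-10384/26605 → turn -1·90°
n=6: pose=(5,2,N); sL=80/229, sR=80/289; mL=40/229, mR=-4800/66181; mL+mR=6760/66181 → advance +1; mR−mL=-16360/66181 → turn -1·90°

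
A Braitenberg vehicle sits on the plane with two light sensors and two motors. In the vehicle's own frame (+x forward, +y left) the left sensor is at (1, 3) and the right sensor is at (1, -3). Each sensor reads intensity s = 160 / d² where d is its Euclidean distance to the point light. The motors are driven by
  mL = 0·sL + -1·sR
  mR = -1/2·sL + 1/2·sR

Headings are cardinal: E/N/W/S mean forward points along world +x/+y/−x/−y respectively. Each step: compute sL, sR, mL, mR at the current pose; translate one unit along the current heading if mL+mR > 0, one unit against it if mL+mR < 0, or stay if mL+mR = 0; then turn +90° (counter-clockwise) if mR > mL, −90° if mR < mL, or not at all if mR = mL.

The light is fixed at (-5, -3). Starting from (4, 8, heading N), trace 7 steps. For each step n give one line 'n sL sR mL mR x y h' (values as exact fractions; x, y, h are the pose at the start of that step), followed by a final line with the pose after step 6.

n=0: pose=(4,8,N); sL=8/9, sR=5/9; mL=-5/9, mR=-1/6; mL+mR=-13/18 → advance -1; mR−mL=7/18 → turn +1·90°
n=1: pose=(4,7,W); sL=160/113, sR=160/233; mL=-160/233, mR=-9600/26329; mL+mR=-27680/26329 → advance -1; mR−mL=8480/26329 → turn +1·90°
n=2: pose=(5,7,S); sL=16/25, sR=16/13; mL=-16/13, mR=96/325; mL+mR=-304/325 → advance -1; mR−mL=496/325 → turn +1·90°
n=3: pose=(5,8,E); sL=160/317, sR=32/37; mL=-32/37, mR=2112/11729; mL+mR=-8032/11729 → advance -1; mR−mL=12256/11729 → turn +1·90°
n=4: pose=(4,8,N); sL=8/9, sR=5/9; mL=-5/9, mR=-1/6; mL+mR=-13/18 → advance -1; mR−mL=7/18 → turn +1·90°
n=5: pose=(4,7,W); sL=160/113, sR=160/233; mL=-160/233, mR=-9600/26329; mL+mR=-27680/26329 → advance -1; mR−mL=8480/26329 → turn +1·90°
n=6: pose=(5,7,S); sL=16/25, sR=16/13; mL=-16/13, mR=96/325; mL+mR=-304/325 → advance -1; mR−mL=496/325 → turn +1·90°

0 8/9 5/9 -5/9 -1/6 4 8 N
1 160/113 160/233 -160/233 -9600/26329 4 7 W
2 16/25 16/13 -16/13 96/325 5 7 S
3 160/317 32/37 -32/37 2112/11729 5 8 E
4 8/9 5/9 -5/9 -1/6 4 8 N
5 160/113 160/233 -160/233 -9600/26329 4 7 W
6 16/25 16/13 -16/13 96/325 5 7 S
final 5 8 E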